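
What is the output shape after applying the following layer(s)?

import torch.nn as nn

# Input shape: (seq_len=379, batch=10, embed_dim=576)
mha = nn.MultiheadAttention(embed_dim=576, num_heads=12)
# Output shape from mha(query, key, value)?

Input shape: (379, 10, 576)
Output shape: (379, 10, 576)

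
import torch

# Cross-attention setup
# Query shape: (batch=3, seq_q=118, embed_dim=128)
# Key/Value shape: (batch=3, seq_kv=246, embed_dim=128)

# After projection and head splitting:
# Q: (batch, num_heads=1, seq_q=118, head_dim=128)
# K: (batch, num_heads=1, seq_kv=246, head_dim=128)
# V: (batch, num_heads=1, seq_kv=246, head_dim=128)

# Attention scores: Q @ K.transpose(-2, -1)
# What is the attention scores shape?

Input shape: (3, 118, 128)
Output shape: (3, 1, 118, 246)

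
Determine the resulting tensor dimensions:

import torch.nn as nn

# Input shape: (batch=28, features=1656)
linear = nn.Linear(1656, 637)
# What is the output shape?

Input shape: (28, 1656)
Output shape: (28, 637)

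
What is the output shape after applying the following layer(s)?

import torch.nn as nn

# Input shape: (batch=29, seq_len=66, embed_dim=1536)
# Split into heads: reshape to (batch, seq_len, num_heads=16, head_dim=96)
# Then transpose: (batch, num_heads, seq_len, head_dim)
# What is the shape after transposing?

Input shape: (29, 66, 1536)
  -> after reshape: (29, 66, 16, 96)
Output shape: (29, 16, 66, 96)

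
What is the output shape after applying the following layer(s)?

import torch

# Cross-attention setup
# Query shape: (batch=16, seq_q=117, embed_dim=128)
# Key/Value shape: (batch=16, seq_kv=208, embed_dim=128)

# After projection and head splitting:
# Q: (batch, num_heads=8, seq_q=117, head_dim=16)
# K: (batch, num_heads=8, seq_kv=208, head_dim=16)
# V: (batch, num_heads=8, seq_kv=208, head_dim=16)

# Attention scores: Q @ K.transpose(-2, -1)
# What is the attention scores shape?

Input shape: (16, 117, 128)
Output shape: (16, 8, 117, 208)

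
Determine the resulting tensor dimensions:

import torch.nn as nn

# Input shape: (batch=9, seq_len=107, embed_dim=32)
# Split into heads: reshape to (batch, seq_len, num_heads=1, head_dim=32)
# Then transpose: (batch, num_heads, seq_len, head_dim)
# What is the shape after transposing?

Input shape: (9, 107, 32)
  -> after reshape: (9, 107, 1, 32)
Output shape: (9, 1, 107, 32)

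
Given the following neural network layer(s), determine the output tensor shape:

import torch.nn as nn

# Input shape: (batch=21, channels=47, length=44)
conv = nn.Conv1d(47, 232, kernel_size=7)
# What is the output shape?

Input shape: (21, 47, 44)
Output shape: (21, 232, 38)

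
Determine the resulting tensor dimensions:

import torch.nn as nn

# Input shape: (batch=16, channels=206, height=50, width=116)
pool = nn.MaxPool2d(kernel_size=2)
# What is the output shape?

Input shape: (16, 206, 50, 116)
Output shape: (16, 206, 25, 58)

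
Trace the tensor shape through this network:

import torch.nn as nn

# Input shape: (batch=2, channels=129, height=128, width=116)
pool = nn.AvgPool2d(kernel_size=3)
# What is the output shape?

Input shape: (2, 129, 128, 116)
Output shape: (2, 129, 42, 38)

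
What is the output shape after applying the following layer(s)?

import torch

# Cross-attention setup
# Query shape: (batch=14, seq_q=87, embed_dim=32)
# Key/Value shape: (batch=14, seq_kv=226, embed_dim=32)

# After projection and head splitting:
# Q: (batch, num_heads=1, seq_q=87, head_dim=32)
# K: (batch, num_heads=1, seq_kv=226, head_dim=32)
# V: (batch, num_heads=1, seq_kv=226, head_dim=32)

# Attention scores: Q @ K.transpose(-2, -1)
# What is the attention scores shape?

Input shape: (14, 87, 32)
Output shape: (14, 1, 87, 226)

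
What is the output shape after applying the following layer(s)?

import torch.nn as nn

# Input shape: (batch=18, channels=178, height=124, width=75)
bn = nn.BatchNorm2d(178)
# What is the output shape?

Input shape: (18, 178, 124, 75)
Output shape: (18, 178, 124, 75)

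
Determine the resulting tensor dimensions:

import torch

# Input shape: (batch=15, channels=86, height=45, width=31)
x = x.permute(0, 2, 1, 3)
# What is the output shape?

Input shape: (15, 86, 45, 31)
Output shape: (15, 45, 86, 31)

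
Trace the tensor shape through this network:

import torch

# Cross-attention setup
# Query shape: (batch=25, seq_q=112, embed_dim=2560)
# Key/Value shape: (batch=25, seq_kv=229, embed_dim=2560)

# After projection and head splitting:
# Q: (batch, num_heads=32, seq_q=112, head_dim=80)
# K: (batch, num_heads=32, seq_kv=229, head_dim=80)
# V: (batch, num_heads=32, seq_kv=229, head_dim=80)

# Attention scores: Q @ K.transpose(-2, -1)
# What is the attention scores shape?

Input shape: (25, 112, 2560)
Output shape: (25, 32, 112, 229)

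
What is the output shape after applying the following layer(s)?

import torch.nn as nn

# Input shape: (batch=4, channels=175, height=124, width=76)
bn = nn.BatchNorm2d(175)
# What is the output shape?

Input shape: (4, 175, 124, 76)
Output shape: (4, 175, 124, 76)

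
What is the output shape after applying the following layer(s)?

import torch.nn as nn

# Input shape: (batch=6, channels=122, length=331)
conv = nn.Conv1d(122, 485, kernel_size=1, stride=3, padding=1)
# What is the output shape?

Input shape: (6, 122, 331)
Output shape: (6, 485, 111)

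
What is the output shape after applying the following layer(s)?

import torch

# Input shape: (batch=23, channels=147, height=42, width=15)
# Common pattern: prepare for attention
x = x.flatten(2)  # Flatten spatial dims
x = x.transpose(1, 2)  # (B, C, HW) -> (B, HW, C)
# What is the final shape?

Input shape: (23, 147, 42, 15)
  -> after flatten(2): (23, 147, 630)
Output shape: (23, 630, 147)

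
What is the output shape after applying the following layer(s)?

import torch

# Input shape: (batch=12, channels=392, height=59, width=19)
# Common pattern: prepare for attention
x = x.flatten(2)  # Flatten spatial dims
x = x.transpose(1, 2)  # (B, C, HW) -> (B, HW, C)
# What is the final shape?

Input shape: (12, 392, 59, 19)
  -> after flatten(2): (12, 392, 1121)
Output shape: (12, 1121, 392)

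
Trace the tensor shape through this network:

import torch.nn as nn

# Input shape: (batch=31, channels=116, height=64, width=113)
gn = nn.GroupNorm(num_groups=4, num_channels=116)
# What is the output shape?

Input shape: (31, 116, 64, 113)
Output shape: (31, 116, 64, 113)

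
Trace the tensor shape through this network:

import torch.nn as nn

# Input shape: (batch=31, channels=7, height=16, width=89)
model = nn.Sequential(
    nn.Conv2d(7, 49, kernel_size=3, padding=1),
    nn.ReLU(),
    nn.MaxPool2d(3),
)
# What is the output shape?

Input shape: (31, 7, 16, 89)
  -> after Conv2d: (31, 49, 16, 89)
  -> after ReLU: (31, 49, 16, 89)
Output shape: (31, 49, 5, 29)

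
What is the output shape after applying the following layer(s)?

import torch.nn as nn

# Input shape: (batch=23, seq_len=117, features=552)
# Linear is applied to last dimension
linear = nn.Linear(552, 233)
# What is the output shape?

Input shape: (23, 117, 552)
Output shape: (23, 117, 233)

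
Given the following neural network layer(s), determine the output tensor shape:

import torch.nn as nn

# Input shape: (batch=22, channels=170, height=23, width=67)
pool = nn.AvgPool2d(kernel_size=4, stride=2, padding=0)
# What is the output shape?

Input shape: (22, 170, 23, 67)
Output shape: (22, 170, 10, 32)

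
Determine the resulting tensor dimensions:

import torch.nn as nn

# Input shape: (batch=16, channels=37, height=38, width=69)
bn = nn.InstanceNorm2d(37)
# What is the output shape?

Input shape: (16, 37, 38, 69)
Output shape: (16, 37, 38, 69)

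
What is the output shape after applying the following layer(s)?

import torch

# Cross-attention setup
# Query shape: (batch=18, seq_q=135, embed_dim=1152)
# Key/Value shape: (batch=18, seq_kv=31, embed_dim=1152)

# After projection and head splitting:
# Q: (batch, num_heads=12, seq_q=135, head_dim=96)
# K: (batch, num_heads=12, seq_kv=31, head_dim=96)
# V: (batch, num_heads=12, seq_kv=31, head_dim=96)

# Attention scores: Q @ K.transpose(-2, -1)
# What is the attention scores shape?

Input shape: (18, 135, 1152)
Output shape: (18, 12, 135, 31)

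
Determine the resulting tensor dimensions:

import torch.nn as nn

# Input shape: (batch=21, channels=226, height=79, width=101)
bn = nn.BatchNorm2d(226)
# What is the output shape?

Input shape: (21, 226, 79, 101)
Output shape: (21, 226, 79, 101)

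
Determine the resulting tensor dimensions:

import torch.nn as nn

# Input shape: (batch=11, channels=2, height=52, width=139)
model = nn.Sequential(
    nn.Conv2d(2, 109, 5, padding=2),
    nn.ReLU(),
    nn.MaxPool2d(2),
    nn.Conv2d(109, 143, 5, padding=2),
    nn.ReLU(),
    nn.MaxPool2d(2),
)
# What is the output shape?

Input shape: (11, 2, 52, 139)
  -> after first Conv2d: (11, 109, 52, 139)
  -> after first MaxPool2d: (11, 109, 26, 69)
  -> after second Conv2d: (11, 143, 26, 69)
Output shape: (11, 143, 13, 34)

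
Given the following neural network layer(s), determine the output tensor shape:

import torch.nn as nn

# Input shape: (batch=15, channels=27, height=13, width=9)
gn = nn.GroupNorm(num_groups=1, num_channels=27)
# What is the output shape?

Input shape: (15, 27, 13, 9)
Output shape: (15, 27, 13, 9)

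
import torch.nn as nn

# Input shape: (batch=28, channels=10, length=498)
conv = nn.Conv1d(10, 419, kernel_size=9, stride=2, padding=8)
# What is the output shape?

Input shape: (28, 10, 498)
Output shape: (28, 419, 253)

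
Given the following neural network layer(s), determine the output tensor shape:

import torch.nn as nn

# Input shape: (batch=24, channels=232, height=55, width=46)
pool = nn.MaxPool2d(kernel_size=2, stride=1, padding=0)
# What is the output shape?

Input shape: (24, 232, 55, 46)
Output shape: (24, 232, 54, 45)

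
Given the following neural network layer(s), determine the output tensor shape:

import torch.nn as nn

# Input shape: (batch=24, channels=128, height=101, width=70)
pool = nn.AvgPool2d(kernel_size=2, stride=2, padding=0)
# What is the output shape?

Input shape: (24, 128, 101, 70)
Output shape: (24, 128, 50, 35)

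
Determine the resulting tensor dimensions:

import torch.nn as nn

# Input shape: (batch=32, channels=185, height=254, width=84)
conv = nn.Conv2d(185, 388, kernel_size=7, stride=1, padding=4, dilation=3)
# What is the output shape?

Input shape: (32, 185, 254, 84)
Output shape: (32, 388, 244, 74)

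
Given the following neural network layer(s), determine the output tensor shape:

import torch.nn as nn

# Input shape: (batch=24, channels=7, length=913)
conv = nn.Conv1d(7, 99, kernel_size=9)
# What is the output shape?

Input shape: (24, 7, 913)
Output shape: (24, 99, 905)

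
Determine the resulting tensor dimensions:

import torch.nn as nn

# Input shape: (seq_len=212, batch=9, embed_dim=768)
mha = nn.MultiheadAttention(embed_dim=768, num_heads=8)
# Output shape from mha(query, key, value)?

Input shape: (212, 9, 768)
Output shape: (212, 9, 768)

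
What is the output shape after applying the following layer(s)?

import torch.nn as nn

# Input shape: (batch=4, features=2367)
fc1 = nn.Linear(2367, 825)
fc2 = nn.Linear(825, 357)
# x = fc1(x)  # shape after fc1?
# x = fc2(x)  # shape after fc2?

Input shape: (4, 2367)
  -> after fc1: (4, 825)
Output shape: (4, 357)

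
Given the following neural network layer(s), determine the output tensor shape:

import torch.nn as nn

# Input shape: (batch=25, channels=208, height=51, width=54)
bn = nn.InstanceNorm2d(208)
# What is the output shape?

Input shape: (25, 208, 51, 54)
Output shape: (25, 208, 51, 54)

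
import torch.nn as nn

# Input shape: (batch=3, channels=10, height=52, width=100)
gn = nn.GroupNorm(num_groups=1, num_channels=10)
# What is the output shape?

Input shape: (3, 10, 52, 100)
Output shape: (3, 10, 52, 100)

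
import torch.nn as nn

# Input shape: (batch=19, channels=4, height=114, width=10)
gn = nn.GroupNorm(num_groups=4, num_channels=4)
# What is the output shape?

Input shape: (19, 4, 114, 10)
Output shape: (19, 4, 114, 10)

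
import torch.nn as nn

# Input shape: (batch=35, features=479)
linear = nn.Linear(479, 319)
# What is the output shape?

Input shape: (35, 479)
Output shape: (35, 319)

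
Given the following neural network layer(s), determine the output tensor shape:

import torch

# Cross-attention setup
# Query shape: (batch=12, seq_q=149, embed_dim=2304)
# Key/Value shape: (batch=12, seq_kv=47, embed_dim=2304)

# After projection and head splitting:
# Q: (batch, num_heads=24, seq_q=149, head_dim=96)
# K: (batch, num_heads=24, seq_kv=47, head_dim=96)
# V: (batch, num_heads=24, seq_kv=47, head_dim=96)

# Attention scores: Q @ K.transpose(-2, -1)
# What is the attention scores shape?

Input shape: (12, 149, 2304)
Output shape: (12, 24, 149, 47)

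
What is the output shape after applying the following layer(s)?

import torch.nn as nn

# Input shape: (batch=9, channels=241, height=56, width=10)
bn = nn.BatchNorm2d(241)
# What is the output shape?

Input shape: (9, 241, 56, 10)
Output shape: (9, 241, 56, 10)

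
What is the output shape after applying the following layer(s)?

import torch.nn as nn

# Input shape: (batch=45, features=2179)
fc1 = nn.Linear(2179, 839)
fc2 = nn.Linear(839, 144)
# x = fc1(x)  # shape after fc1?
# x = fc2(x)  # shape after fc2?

Input shape: (45, 2179)
  -> after fc1: (45, 839)
Output shape: (45, 144)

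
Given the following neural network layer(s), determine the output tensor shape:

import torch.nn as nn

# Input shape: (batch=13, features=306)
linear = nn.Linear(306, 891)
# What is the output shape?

Input shape: (13, 306)
Output shape: (13, 891)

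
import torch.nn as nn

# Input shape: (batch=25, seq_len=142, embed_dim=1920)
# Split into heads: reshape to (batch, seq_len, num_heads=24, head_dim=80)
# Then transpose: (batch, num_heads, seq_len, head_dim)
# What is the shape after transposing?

Input shape: (25, 142, 1920)
  -> after reshape: (25, 142, 24, 80)
Output shape: (25, 24, 142, 80)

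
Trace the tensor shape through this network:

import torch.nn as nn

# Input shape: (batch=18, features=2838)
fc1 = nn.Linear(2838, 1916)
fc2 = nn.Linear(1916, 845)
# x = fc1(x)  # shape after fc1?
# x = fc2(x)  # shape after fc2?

Input shape: (18, 2838)
  -> after fc1: (18, 1916)
Output shape: (18, 845)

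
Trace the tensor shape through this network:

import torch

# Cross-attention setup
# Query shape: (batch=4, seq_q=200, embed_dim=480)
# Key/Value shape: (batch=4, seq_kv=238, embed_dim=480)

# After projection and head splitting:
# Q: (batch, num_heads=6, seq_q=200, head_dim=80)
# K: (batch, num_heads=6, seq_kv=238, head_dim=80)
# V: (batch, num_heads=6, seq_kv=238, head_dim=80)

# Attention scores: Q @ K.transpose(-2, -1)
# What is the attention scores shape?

Input shape: (4, 200, 480)
Output shape: (4, 6, 200, 238)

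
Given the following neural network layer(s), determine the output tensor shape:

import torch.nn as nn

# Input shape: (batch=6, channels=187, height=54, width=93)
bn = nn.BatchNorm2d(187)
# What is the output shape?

Input shape: (6, 187, 54, 93)
Output shape: (6, 187, 54, 93)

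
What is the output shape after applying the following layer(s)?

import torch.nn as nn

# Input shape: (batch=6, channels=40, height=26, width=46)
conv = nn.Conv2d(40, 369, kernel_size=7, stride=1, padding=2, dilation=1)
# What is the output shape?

Input shape: (6, 40, 26, 46)
Output shape: (6, 369, 24, 44)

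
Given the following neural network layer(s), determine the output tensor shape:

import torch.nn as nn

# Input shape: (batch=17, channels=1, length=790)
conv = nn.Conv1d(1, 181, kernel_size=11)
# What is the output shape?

Input shape: (17, 1, 790)
Output shape: (17, 181, 780)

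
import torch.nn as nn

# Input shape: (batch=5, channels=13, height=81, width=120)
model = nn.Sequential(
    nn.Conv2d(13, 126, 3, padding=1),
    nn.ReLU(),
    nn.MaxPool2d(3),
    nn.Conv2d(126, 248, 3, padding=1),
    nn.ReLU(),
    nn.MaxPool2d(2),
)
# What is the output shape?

Input shape: (5, 13, 81, 120)
  -> after first Conv2d: (5, 126, 81, 120)
  -> after first MaxPool2d: (5, 126, 27, 40)
  -> after second Conv2d: (5, 248, 27, 40)
Output shape: (5, 248, 13, 20)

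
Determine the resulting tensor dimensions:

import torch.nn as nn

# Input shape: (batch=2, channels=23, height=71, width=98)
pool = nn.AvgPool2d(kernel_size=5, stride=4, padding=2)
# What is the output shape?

Input shape: (2, 23, 71, 98)
Output shape: (2, 23, 18, 25)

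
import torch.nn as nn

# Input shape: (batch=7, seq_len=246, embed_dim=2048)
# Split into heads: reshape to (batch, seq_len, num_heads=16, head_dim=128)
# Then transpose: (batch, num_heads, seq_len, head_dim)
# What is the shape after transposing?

Input shape: (7, 246, 2048)
  -> after reshape: (7, 246, 16, 128)
Output shape: (7, 16, 246, 128)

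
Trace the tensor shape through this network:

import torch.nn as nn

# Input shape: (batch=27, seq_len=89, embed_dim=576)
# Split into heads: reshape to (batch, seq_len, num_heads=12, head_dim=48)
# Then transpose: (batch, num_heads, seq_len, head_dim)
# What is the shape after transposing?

Input shape: (27, 89, 576)
  -> after reshape: (27, 89, 12, 48)
Output shape: (27, 12, 89, 48)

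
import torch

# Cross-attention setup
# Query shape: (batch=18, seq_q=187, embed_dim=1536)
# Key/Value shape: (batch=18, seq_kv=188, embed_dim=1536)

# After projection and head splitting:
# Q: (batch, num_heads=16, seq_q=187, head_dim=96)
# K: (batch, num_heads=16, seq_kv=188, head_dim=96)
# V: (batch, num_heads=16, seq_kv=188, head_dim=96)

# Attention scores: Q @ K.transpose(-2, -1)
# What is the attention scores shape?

Input shape: (18, 187, 1536)
Output shape: (18, 16, 187, 188)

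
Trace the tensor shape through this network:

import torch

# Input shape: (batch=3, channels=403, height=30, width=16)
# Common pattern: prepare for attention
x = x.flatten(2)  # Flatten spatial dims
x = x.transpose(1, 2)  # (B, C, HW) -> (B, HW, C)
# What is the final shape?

Input shape: (3, 403, 30, 16)
  -> after flatten(2): (3, 403, 480)
Output shape: (3, 480, 403)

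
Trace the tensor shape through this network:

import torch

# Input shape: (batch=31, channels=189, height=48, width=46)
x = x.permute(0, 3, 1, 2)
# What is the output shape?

Input shape: (31, 189, 48, 46)
Output shape: (31, 46, 189, 48)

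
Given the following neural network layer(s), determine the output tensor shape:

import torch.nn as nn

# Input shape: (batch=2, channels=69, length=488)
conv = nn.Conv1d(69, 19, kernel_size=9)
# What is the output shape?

Input shape: (2, 69, 488)
Output shape: (2, 19, 480)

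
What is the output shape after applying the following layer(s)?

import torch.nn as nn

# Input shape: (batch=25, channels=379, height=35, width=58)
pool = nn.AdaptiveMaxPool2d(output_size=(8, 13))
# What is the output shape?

Input shape: (25, 379, 35, 58)
Output shape: (25, 379, 8, 13)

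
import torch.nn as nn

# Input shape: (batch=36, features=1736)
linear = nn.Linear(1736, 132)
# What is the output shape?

Input shape: (36, 1736)
Output shape: (36, 132)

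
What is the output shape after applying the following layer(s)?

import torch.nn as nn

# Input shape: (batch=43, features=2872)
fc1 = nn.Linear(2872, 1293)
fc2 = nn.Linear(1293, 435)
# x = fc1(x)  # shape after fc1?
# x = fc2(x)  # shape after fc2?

Input shape: (43, 2872)
  -> after fc1: (43, 1293)
Output shape: (43, 435)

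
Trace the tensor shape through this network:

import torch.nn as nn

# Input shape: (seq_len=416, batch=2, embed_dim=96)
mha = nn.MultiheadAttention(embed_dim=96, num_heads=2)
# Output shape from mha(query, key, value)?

Input shape: (416, 2, 96)
Output shape: (416, 2, 96)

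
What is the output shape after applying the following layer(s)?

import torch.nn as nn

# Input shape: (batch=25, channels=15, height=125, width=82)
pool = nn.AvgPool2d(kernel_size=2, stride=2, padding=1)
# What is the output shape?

Input shape: (25, 15, 125, 82)
Output shape: (25, 15, 63, 42)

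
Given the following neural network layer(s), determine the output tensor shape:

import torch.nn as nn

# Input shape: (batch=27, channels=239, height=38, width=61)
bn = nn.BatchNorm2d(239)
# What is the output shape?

Input shape: (27, 239, 38, 61)
Output shape: (27, 239, 38, 61)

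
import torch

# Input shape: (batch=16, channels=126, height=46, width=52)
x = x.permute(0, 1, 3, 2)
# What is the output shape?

Input shape: (16, 126, 46, 52)
Output shape: (16, 126, 52, 46)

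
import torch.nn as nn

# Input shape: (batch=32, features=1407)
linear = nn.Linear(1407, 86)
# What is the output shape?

Input shape: (32, 1407)
Output shape: (32, 86)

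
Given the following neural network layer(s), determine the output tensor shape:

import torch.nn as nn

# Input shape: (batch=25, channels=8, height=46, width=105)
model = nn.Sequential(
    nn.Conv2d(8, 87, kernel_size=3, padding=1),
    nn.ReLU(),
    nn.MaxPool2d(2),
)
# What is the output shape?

Input shape: (25, 8, 46, 105)
  -> after Conv2d: (25, 87, 46, 105)
  -> after ReLU: (25, 87, 46, 105)
Output shape: (25, 87, 23, 52)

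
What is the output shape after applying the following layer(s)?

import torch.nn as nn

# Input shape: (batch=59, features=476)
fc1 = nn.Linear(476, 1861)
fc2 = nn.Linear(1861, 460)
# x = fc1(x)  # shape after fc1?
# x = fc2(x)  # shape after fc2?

Input shape: (59, 476)
  -> after fc1: (59, 1861)
Output shape: (59, 460)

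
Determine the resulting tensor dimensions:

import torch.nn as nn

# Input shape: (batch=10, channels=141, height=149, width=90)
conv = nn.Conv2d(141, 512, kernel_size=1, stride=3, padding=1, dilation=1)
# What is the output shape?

Input shape: (10, 141, 149, 90)
Output shape: (10, 512, 51, 31)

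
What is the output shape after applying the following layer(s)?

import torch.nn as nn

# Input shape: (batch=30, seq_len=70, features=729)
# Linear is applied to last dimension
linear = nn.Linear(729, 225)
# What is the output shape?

Input shape: (30, 70, 729)
Output shape: (30, 70, 225)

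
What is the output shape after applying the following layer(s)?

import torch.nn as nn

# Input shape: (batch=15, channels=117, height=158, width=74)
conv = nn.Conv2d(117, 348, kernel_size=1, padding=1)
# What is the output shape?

Input shape: (15, 117, 158, 74)
Output shape: (15, 348, 160, 76)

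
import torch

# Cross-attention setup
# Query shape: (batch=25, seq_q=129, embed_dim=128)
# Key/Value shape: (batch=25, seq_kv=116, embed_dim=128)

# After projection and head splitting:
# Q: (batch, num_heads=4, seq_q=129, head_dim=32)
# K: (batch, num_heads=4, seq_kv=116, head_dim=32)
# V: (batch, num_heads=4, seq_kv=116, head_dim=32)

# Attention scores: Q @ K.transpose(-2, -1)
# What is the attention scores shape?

Input shape: (25, 129, 128)
Output shape: (25, 4, 129, 116)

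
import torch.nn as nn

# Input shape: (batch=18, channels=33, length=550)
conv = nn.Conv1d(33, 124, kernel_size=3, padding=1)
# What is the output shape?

Input shape: (18, 33, 550)
Output shape: (18, 124, 550)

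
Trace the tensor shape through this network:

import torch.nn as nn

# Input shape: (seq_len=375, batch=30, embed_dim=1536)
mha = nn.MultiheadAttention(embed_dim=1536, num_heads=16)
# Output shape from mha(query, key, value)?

Input shape: (375, 30, 1536)
Output shape: (375, 30, 1536)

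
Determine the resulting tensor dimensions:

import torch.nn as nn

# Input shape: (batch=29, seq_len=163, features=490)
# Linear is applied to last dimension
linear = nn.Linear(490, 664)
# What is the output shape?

Input shape: (29, 163, 490)
Output shape: (29, 163, 664)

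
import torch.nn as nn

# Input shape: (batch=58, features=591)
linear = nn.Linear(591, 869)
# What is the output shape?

Input shape: (58, 591)
Output shape: (58, 869)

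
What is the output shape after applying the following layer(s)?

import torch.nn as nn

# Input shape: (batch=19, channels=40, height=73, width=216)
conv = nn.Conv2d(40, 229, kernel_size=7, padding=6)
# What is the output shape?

Input shape: (19, 40, 73, 216)
Output shape: (19, 229, 79, 222)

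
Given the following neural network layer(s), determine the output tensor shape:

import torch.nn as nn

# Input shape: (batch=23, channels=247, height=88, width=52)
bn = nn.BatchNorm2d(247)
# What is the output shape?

Input shape: (23, 247, 88, 52)
Output shape: (23, 247, 88, 52)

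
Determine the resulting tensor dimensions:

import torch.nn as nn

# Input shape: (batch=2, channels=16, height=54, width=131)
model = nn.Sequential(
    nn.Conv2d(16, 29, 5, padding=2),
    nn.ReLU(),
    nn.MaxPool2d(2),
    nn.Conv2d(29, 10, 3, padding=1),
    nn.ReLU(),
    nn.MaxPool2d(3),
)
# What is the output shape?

Input shape: (2, 16, 54, 131)
  -> after first Conv2d: (2, 29, 54, 131)
  -> after first MaxPool2d: (2, 29, 27, 65)
  -> after second Conv2d: (2, 10, 27, 65)
Output shape: (2, 10, 9, 21)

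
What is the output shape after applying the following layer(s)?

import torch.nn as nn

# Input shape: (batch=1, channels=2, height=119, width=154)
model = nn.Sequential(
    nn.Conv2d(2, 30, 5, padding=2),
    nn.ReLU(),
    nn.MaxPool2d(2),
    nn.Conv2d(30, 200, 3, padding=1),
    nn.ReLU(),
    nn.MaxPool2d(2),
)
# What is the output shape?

Input shape: (1, 2, 119, 154)
  -> after first Conv2d: (1, 30, 119, 154)
  -> after first MaxPool2d: (1, 30, 59, 77)
  -> after second Conv2d: (1, 200, 59, 77)
Output shape: (1, 200, 29, 38)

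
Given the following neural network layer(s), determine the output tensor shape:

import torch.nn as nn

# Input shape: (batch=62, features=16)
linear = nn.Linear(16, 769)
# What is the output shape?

Input shape: (62, 16)
Output shape: (62, 769)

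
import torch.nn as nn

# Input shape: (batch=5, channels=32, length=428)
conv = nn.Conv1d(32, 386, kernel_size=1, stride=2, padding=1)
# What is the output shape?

Input shape: (5, 32, 428)
Output shape: (5, 386, 215)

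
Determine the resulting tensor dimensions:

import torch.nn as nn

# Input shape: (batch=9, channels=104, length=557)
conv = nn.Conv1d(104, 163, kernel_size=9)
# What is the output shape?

Input shape: (9, 104, 557)
Output shape: (9, 163, 549)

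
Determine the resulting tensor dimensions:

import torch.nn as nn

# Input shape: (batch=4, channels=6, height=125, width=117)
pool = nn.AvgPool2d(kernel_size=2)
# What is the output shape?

Input shape: (4, 6, 125, 117)
Output shape: (4, 6, 62, 58)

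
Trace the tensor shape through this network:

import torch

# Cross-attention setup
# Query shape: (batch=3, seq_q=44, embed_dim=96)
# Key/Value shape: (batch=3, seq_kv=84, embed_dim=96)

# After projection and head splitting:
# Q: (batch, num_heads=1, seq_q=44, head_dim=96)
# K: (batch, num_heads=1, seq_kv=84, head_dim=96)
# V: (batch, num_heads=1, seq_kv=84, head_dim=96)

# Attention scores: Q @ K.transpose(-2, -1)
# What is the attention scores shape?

Input shape: (3, 44, 96)
Output shape: (3, 1, 44, 84)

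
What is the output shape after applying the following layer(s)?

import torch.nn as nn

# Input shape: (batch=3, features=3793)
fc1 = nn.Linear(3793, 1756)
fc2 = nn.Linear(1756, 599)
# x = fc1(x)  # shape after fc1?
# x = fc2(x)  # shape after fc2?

Input shape: (3, 3793)
  -> after fc1: (3, 1756)
Output shape: (3, 599)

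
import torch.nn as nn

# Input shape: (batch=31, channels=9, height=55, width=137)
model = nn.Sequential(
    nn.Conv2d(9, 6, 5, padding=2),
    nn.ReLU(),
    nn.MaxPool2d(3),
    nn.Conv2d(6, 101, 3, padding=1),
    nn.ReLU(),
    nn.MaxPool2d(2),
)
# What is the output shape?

Input shape: (31, 9, 55, 137)
  -> after first Conv2d: (31, 6, 55, 137)
  -> after first MaxPool2d: (31, 6, 18, 45)
  -> after second Conv2d: (31, 101, 18, 45)
Output shape: (31, 101, 9, 22)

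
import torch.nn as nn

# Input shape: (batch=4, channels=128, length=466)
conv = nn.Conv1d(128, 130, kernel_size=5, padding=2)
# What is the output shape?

Input shape: (4, 128, 466)
Output shape: (4, 130, 466)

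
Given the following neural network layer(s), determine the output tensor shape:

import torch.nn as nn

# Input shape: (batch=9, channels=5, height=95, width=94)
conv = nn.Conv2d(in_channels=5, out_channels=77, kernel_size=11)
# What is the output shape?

Input shape: (9, 5, 95, 94)
Output shape: (9, 77, 85, 84)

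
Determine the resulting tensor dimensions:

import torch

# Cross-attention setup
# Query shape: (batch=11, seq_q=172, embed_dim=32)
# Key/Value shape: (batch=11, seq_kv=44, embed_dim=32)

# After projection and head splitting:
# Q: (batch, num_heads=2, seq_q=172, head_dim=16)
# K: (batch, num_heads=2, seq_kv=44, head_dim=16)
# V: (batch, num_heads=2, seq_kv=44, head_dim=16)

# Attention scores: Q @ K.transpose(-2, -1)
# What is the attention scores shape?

Input shape: (11, 172, 32)
Output shape: (11, 2, 172, 44)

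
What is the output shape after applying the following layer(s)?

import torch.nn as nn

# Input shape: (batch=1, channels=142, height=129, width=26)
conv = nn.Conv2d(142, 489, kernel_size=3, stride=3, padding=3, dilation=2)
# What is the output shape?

Input shape: (1, 142, 129, 26)
Output shape: (1, 489, 44, 10)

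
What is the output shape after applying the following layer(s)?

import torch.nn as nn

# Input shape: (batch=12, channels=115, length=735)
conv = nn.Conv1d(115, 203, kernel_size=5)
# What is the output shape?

Input shape: (12, 115, 735)
Output shape: (12, 203, 731)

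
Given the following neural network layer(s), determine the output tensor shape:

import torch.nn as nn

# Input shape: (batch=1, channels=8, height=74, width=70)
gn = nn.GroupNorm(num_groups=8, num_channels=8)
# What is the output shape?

Input shape: (1, 8, 74, 70)
Output shape: (1, 8, 74, 70)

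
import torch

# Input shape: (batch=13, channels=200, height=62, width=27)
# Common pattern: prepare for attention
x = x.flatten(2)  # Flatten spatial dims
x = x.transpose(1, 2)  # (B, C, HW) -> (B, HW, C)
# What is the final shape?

Input shape: (13, 200, 62, 27)
  -> after flatten(2): (13, 200, 1674)
Output shape: (13, 1674, 200)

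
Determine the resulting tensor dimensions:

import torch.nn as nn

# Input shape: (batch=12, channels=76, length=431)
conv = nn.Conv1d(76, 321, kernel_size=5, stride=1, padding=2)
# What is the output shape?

Input shape: (12, 76, 431)
Output shape: (12, 321, 431)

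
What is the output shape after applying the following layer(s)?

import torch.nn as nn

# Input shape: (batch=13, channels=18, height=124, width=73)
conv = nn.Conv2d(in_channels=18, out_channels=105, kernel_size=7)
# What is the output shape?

Input shape: (13, 18, 124, 73)
Output shape: (13, 105, 118, 67)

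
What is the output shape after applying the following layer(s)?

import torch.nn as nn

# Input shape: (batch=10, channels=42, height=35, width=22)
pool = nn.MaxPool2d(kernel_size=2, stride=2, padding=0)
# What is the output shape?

Input shape: (10, 42, 35, 22)
Output shape: (10, 42, 17, 11)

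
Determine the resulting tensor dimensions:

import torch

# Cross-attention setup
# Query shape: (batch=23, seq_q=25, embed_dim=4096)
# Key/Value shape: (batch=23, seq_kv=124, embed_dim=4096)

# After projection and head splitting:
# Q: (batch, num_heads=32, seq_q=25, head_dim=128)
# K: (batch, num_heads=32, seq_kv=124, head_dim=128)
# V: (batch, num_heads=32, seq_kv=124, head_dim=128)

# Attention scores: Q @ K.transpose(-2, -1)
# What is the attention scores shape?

Input shape: (23, 25, 4096)
Output shape: (23, 32, 25, 124)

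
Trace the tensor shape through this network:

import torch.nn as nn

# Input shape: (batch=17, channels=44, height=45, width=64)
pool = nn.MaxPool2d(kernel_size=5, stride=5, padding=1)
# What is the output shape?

Input shape: (17, 44, 45, 64)
Output shape: (17, 44, 9, 13)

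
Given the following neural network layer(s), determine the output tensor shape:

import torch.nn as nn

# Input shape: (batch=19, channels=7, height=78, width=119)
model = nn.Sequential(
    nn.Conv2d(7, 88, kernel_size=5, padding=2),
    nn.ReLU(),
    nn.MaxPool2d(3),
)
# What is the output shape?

Input shape: (19, 7, 78, 119)
  -> after Conv2d: (19, 88, 78, 119)
  -> after ReLU: (19, 88, 78, 119)
Output shape: (19, 88, 26, 39)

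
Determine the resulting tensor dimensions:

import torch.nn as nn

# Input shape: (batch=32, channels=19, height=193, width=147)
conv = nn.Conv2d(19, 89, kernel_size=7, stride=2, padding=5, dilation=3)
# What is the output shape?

Input shape: (32, 19, 193, 147)
Output shape: (32, 89, 93, 70)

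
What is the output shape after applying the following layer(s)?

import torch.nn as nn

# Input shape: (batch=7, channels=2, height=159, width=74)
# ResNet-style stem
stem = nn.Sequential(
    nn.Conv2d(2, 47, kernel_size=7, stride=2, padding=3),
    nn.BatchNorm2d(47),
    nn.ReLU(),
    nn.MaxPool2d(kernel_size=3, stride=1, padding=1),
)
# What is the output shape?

Input shape: (7, 2, 159, 74)
  -> after Conv2d 7x7 stride=2: (7, 47, 80, 37)
Output shape: (7, 47, 80, 37)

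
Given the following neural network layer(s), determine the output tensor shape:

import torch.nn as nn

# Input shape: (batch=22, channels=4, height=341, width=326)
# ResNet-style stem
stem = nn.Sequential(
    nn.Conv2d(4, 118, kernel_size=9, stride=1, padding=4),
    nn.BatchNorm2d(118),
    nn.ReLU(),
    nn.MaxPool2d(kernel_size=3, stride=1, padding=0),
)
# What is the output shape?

Input shape: (22, 4, 341, 326)
  -> after Conv2d 9x9 stride=1: (22, 118, 341, 326)
Output shape: (22, 118, 339, 324)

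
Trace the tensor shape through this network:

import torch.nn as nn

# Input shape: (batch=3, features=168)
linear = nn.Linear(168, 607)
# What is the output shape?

Input shape: (3, 168)
Output shape: (3, 607)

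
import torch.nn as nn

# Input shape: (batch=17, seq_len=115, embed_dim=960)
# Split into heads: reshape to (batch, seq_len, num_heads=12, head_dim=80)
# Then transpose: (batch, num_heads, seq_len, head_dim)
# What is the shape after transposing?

Input shape: (17, 115, 960)
  -> after reshape: (17, 115, 12, 80)
Output shape: (17, 12, 115, 80)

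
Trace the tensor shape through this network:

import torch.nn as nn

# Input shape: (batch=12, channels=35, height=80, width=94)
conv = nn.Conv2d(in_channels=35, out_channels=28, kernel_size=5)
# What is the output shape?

Input shape: (12, 35, 80, 94)
Output shape: (12, 28, 76, 90)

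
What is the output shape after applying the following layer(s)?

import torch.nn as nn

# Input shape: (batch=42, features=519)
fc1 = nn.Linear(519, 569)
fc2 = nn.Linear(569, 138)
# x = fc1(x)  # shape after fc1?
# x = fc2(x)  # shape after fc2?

Input shape: (42, 519)
  -> after fc1: (42, 569)
Output shape: (42, 138)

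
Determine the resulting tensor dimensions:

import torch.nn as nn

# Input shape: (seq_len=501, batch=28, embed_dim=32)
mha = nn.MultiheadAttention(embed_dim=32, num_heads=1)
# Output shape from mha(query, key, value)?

Input shape: (501, 28, 32)
Output shape: (501, 28, 32)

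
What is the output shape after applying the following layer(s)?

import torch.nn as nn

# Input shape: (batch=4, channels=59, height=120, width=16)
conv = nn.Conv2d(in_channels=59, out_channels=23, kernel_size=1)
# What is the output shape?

Input shape: (4, 59, 120, 16)
Output shape: (4, 23, 120, 16)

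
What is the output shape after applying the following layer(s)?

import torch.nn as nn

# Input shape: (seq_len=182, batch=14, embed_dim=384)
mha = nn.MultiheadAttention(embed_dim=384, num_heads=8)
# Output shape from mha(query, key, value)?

Input shape: (182, 14, 384)
Output shape: (182, 14, 384)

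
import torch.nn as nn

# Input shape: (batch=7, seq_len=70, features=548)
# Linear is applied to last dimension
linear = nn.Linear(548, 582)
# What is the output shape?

Input shape: (7, 70, 548)
Output shape: (7, 70, 582)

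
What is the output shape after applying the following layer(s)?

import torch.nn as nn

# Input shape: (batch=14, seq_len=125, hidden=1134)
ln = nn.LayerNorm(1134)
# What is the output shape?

Input shape: (14, 125, 1134)
Output shape: (14, 125, 1134)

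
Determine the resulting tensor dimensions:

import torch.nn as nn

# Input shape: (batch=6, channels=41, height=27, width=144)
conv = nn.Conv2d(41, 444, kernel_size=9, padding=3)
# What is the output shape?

Input shape: (6, 41, 27, 144)
Output shape: (6, 444, 25, 142)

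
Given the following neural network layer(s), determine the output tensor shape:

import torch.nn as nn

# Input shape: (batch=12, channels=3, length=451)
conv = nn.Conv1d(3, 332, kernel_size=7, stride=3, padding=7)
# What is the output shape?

Input shape: (12, 3, 451)
Output shape: (12, 332, 153)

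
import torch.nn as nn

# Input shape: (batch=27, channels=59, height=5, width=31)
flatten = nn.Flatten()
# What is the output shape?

Input shape: (27, 59, 5, 31)
Output shape: (27, 9145)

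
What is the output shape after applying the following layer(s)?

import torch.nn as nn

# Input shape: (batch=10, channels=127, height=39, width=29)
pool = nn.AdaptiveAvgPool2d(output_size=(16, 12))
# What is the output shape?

Input shape: (10, 127, 39, 29)
Output shape: (10, 127, 16, 12)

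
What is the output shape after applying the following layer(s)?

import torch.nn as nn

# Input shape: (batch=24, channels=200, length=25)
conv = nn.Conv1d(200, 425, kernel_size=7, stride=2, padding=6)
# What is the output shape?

Input shape: (24, 200, 25)
Output shape: (24, 425, 16)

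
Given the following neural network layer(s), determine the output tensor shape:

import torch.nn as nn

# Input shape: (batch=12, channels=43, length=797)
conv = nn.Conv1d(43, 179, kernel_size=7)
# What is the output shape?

Input shape: (12, 43, 797)
Output shape: (12, 179, 791)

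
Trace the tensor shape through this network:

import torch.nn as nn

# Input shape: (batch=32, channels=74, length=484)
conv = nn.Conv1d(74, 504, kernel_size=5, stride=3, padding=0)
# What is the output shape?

Input shape: (32, 74, 484)
Output shape: (32, 504, 160)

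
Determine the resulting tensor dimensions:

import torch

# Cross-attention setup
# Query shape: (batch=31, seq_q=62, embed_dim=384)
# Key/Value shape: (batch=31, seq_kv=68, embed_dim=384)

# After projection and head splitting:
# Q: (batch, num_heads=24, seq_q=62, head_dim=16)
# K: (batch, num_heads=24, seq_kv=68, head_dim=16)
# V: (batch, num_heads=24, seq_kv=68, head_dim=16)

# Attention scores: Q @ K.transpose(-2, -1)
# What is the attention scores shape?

Input shape: (31, 62, 384)
Output shape: (31, 24, 62, 68)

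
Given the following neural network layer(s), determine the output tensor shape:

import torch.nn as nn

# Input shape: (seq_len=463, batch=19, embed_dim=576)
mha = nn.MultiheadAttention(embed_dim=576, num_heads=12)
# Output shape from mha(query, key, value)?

Input shape: (463, 19, 576)
Output shape: (463, 19, 576)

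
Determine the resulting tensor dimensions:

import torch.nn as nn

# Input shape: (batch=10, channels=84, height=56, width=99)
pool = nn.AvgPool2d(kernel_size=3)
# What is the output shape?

Input shape: (10, 84, 56, 99)
Output shape: (10, 84, 18, 33)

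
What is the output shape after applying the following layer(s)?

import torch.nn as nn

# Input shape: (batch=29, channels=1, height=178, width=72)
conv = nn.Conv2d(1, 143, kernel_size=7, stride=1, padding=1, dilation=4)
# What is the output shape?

Input shape: (29, 1, 178, 72)
Output shape: (29, 143, 156, 50)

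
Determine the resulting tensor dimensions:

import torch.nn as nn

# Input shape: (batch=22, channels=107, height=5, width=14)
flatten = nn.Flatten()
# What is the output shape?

Input shape: (22, 107, 5, 14)
Output shape: (22, 7490)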